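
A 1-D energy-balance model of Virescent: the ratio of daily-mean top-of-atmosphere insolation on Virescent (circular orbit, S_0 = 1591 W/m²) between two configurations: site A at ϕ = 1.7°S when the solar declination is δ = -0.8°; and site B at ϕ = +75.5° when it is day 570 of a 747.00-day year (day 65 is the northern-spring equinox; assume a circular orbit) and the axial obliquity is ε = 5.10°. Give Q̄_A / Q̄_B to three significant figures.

— Configuration A (ϕ=-1.7°):
cos h₀ = −tan(-1.7°) tan(-0.800°) = -0.0004, h₀ = 1.5712 rad.
Bracket: h₀ sin ϕ sin δ + cos ϕ cos δ sin h₀ = 1.5712×-0.02967×-0.01396 + 0.99956×0.99990×1.00000 = 0.000651 + 0.999460 = 1.000111.
Q̄ = (S_0/π) × [bracket] = (1591/π) × 1.000111 = 506.49 W/m².
— Configuration B (ϕ=+75.5°):
Solar longitude: L_s = 360° × (570 − 65)/747.00 = 243.373°.
sin δ = sin 5.10° × sin 243.373° = -0.07947, so δ = -4.558°.
cos h₀ = −tan(+75.5°) tan(-4.558°) = 0.3083, h₀ = 1.2574 rad.
Bracket: h₀ sin ϕ sin δ + cos ϕ cos δ sin h₀ = 1.2574×0.96815×-0.07947 + 0.25038×0.99684×0.95131 = -0.096743 + 0.237436 = 0.140693.
Q̄ = (S_0/π) × [bracket] = (1591/π) × 0.140693 = 71.251 W/m².
Ratio Q̄_A / Q̄_B = 506.49 / 71.251 = 7.109.

Q̄_A / Q̄_B ≈ 7.11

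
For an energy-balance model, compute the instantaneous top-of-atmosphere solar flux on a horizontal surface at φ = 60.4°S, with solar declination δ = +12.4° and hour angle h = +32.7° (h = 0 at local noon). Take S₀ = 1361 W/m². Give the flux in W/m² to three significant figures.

298 W/m²

cos θ_z = sin φ sin δ + cos φ cos δ cos h = -0.186711 + 0.405961 = 0.219250.
Flux = S₀ · cos θ_z = 1361 × 0.219250 = 298.4 W/m².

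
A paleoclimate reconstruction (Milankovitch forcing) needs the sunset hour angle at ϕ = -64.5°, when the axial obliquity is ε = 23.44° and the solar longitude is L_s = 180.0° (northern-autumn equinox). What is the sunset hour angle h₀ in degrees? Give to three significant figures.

Solar declination: sin δ = sin ε · sin L_s = sin 23.44° × sin 180.0° = 0.00000, so δ = +0.000°.
cos h₀ = −tan ϕ · tan δ = −tan(-64.5°) × tan(+0.000°) = 0.0000, so h₀ = 1.5708 rad = 90.00°.

h₀ = 90.0°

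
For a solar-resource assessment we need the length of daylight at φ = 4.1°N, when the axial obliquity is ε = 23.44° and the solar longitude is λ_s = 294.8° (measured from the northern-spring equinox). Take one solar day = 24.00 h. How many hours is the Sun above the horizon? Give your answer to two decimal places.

Solar declination: sin δ = sin ε · sin λ_s = sin 23.44° × sin 294.8° = -0.36110, so δ = -21.168°.
cos H₀ = −tan φ · tan δ = −tan(+4.1°) × tan(-21.168°) = 0.0278, so H₀ = 1.5430 rad = 88.41°.
Daylight = 2H₀/(2π) × 24.00 h = (1.5430/π) × 24.00 = 11.79 h.

11.79 h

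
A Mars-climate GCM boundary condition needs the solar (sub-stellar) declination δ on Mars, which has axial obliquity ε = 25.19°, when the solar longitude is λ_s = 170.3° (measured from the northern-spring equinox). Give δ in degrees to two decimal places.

δ = +4.11°

sin δ = sin ε · sin λ_s = sin 25.19° × sin 170.3° = 0.071713.
δ = arcsin(0.071713) = +4.11°.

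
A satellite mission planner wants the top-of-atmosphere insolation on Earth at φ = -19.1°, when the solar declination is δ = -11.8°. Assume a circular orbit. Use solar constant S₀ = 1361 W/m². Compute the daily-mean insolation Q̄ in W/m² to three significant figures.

cos H₀ = −tan(-19.1°) tan(-11.800°) = -0.0723, H₀ = 1.6432 rad.
Bracket: H₀ sin φ sin δ + cos φ cos δ sin H₀ = 1.6432×-0.32722×-0.20450 + 0.94495×0.97887×0.99738 = 0.109957 + 0.922560 = 1.032517.
Q̄ = (S₀/π) × [bracket] = (1361/π) × 1.032517 = 447.3 W/m².

Q̄ ≈ 447 W/m²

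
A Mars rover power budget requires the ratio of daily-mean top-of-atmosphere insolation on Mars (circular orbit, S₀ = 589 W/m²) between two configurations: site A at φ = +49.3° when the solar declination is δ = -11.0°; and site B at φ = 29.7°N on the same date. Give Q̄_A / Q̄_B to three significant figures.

Q̄_A / Q̄_B ≈ 0.605

— Configuration A (φ=+49.3°):
cos H₀ = −tan(+49.3°) tan(-11.000°) = 0.2260, H₀ = 1.3428 rad.
Bracket: H₀ sin φ sin δ + cos φ cos δ sin H₀ = 1.3428×0.75813×-0.19081 + 0.65210×0.98163×0.97413 = -0.194248 + 0.623561 = 0.429313.
Q̄ = (S₀/π) × [bracket] = (589/π) × 0.429313 = 80.490 W/m².
— Configuration B (φ=+29.7°):
cos H₀ = −tan(+29.7°) tan(-11.000°) = 0.1109, H₀ = 1.4597 rad.
Bracket: H₀ sin φ sin δ + cos φ cos δ sin H₀ = 1.4597×0.49546×-0.19081 + 0.86863×0.98163×0.99383 = -0.137998 + 0.847412 = 0.709414.
Q̄ = (S₀/π) × [bracket] = (589/π) × 0.709414 = 133.00 W/m².
Ratio Q̄_A / Q̄_B = 80.490 / 133.00 = 0.6052.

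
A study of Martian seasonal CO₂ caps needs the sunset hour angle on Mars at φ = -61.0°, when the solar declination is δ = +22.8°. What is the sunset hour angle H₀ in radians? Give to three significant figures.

cos H₀ = −tan φ · tan δ = −tan(-61.0°) × tan(+22.800°) = 0.7584, so H₀ = 0.7100 rad = 40.68°.

H₀ = 0.710 rad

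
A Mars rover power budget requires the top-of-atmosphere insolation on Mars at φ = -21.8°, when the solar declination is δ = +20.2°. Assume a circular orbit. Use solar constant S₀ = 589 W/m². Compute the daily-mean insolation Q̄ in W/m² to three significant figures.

Q̄ ≈ 127 W/m²

cos H₀ = −tan(-21.8°) tan(+20.200°) = 0.1472, H₀ = 1.4231 rad.
Bracket: H₀ sin φ sin δ + cos φ cos δ sin H₀ = 1.4231×-0.37137×0.34530 + 0.92849×0.93849×0.98911 = -0.182490 + 0.861889 = 0.679399.
Q̄ = (S₀/π) × [bracket] = (589/π) × 0.679399 = 127.4 W/m².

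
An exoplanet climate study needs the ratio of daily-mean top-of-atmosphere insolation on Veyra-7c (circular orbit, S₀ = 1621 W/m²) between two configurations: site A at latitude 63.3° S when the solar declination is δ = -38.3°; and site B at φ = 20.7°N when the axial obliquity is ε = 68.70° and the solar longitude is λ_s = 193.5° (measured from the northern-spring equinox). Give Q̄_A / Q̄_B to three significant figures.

Q̄_A / Q̄_B ≈ 2.19

— Configuration A (φ=-63.3°):
cos H₀ = −tan(-63.3°) tan(-38.300°) = -1.5702 ≤ −1 ⇒ polar day, H₀ = π.
Bracket: H₀ sin φ sin δ + cos φ cos δ sin H₀ = 3.1416×-0.89337×-0.61978 + 0.44932×0.78478×0.00000 = 1.739481 + 0.000000 = 1.739481.
Q̄ = (S₀/π) × [bracket] = (1621/π) × 1.739481 = 897.54 W/m².
— Configuration B (φ=+20.7°):
Solar declination: sin δ = sin ε · sin λ_s = sin 68.70° × sin 193.5° = -0.21750, so δ = -12.562°.
cos H₀ = −tan(+20.7°) tan(-12.562°) = 0.0842, H₀ = 1.4865 rad.
Bracket: H₀ sin φ sin δ + cos φ cos δ sin H₀ = 1.4865×0.35347×-0.21750 + 0.93544×0.97606×0.99645 = -0.114282 + 0.909804 = 0.795522.
Q̄ = (S₀/π) × [bracket] = (1621/π) × 0.795522 = 410.47 W/m².
Ratio Q̄_A / Q̄_B = 897.54 / 410.47 = 2.187.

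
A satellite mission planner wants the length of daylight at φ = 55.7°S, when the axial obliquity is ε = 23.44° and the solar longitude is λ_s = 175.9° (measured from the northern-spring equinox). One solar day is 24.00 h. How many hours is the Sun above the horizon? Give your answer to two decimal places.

11.68 h

Solar declination: sin δ = sin ε · sin λ_s = sin 23.44° × sin 175.9° = 0.02844, so δ = +1.630°.
cos H₀ = −tan φ · tan δ = −tan(-55.7°) × tan(+1.630°) = 0.0417, so H₀ = 1.5291 rad = 87.61°.
Daylight = 2H₀/(2π) × 24.00 h = (1.5291/π) × 24.00 = 11.68 h.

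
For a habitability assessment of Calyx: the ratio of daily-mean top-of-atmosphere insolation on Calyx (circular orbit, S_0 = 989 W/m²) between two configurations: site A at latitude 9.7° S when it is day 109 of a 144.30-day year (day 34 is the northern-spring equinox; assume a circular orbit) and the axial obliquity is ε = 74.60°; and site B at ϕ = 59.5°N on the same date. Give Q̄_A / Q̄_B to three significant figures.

Q̄_A / Q̄_B ≈ 2.86

— Configuration A (ϕ=-9.7°):
Solar longitude: L_s = 360° × (109 − 34)/144.30 = 187.110°.
sin δ = sin 74.60° × sin 187.110° = -0.11933, so δ = -6.854°.
cos h₀ = −tan(-9.7°) tan(-6.854°) = -0.0205, h₀ = 1.5913 rad.
Bracket: h₀ sin ϕ sin δ + cos ϕ cos δ sin h₀ = 1.5913×-0.16849×-0.11933 + 0.98570×0.99285×0.99979 = 0.031995 + 0.978447 = 1.010442.
Q̄ = (S_0/π) × [bracket] = (989/π) × 1.010442 = 318.10 W/m².
— Configuration B (ϕ=+59.5°):
cos h₀ = −tan(+59.5°) tan(-6.854°) = 0.2040, h₀ = 1.3653 rad.
Bracket: h₀ sin ϕ sin δ + cos ϕ cos δ sin h₀ = 1.3653×0.86163×-0.11933 + 0.50754×0.99285×0.97896 = -0.140378 + 0.493309 = 0.352931.
Q̄ = (S_0/π) × [bracket] = (989/π) × 0.352931 = 111.11 W/m².
Ratio Q̄_A / Q̄_B = 318.10 / 111.11 = 2.863.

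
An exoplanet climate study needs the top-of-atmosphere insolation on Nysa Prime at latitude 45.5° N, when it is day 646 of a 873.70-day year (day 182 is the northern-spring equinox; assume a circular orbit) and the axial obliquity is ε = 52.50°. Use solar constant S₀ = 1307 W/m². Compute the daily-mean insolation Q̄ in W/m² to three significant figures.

Q̄ ≈ 220 W/m²

Solar longitude: λ_s = 360° × (646 − 182)/873.70 = 191.187°.
sin δ = sin 52.50° × sin 191.187° = -0.15392, so δ = -8.854°.
cos H₀ = −tan(+45.5°) tan(-8.854°) = 0.1585, H₀ = 1.4116 rad.
Bracket: H₀ sin φ sin δ + cos φ cos δ sin H₀ = 1.4116×0.71325×-0.15392 + 0.70091×0.98808×0.98736 = -0.154970 + 0.683801 = 0.528831.
Q̄ = (S₀/π) × [bracket] = (1307/π) × 0.528831 = 220.0 W/m².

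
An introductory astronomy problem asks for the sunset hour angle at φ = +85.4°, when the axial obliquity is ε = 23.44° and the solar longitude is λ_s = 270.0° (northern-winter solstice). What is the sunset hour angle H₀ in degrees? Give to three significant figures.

H₀ = 0.00°

Solar declination: sin δ = sin ε · sin λ_s = sin 23.44° × sin 270.0° = -0.39779, so δ = -23.440°.
cos H₀ = −tan φ · tan δ = 5.3887 ≥ 1, so the Sun never rises (polar night) and H₀ = 0.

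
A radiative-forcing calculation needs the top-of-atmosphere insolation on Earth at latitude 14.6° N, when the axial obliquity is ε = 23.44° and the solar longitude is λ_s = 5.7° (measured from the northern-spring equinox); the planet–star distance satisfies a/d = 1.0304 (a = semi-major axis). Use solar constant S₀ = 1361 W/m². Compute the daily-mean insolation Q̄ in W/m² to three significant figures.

Q̄ ≈ 452 W/m²

Solar declination: sin δ = sin ε · sin λ_s = sin 23.44° × sin 5.7° = 0.03951, so δ = +2.264°.
cos H₀ = −tan(+14.6°) tan(+2.264°) = -0.0103, H₀ = 1.5811 rad.
Bracket: H₀ sin φ sin δ + cos φ cos δ sin H₀ = 1.5811×0.25207×0.03951 + 0.96771×0.99922×0.99995 = 0.015747 + 0.966907 = 0.982654.
Inverse-square distance factor (a/d)² = 1.0304² = 1.061724.
Q̄ = (S₀/π) × 1.061724 × [bracket] = (1361/π) × 1.061724 × 0.982654 = 452.0 W/m².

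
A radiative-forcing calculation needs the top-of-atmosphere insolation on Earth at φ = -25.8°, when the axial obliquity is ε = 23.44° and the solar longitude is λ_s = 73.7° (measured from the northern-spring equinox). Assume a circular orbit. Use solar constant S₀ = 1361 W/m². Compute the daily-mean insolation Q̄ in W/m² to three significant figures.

Q̄ ≈ 255 W/m²

Solar declination: sin δ = sin ε · sin λ_s = sin 23.44° × sin 73.7° = 0.38180, so δ = +22.445°.
cos H₀ = −tan(-25.8°) tan(+22.445°) = 0.1997, H₀ = 1.3697 rad.
Bracket: H₀ sin φ sin δ + cos φ cos δ sin H₀ = 1.3697×-0.43523×0.38180 + 0.90032×0.92425×0.97986 = -0.227604 + 0.815362 = 0.587758.
Q̄ = (S₀/π) × [bracket] = (1361/π) × 0.587758 = 254.6 W/m².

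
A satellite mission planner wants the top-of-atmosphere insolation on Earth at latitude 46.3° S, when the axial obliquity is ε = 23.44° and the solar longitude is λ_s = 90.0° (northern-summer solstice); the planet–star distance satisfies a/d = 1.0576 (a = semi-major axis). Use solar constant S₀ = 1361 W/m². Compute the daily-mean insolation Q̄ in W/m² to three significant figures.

Solar declination: sin δ = sin ε · sin λ_s = sin 23.44° × sin 90.0° = 0.39779, so δ = +23.440°.
cos H₀ = −tan(-46.3°) tan(+23.440°) = 0.4537, H₀ = 1.0999 rad.
Bracket: H₀ sin φ sin δ + cos φ cos δ sin H₀ = 1.0999×-0.72297×0.39779 + 0.69088×0.91748×0.89115 = -0.316321 + 0.564872 = 0.248551.
Inverse-square distance factor (a/d)² = 1.0576² = 1.118518.
Q̄ = (S₀/π) × 1.118518 × [bracket] = (1361/π) × 1.118518 × 0.248551 = 120.4 W/m².

Q̄ ≈ 120 W/m²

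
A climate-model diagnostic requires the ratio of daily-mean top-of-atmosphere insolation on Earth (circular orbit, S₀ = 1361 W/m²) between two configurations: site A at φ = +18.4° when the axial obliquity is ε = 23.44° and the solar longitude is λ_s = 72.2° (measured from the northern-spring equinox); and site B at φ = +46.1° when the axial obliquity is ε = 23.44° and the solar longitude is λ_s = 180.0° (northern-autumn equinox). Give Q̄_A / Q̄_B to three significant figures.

— Configuration A (φ=+18.4°):
Solar declination: sin δ = sin ε · sin λ_s = sin 23.44° × sin 72.2° = 0.37875, so δ = +22.256°.
cos H₀ = −tan(+18.4°) tan(+22.256°) = -0.1361, H₀ = 1.7074 rad.
Bracket: H₀ sin φ sin δ + cos φ cos δ sin H₀ = 1.7074×0.31565×0.37875 + 0.94888×0.92550×0.99069 = 0.204124 + 0.870013 = 1.074137.
Q̄ = (S₀/π) × [bracket] = (1361/π) × 1.074137 = 465.34 W/m².
— Configuration B (φ=+46.1°):
Solar declination: sin δ = sin ε · sin λ_s = sin 23.44° × sin 180.0° = 0.00000, so δ = +0.000°.
cos H₀ = −tan(+46.1°) tan(+0.000°) = -0.0000, H₀ = 1.5708 rad.
Bracket: H₀ sin φ sin δ + cos φ cos δ sin H₀ = 1.5708×0.72055×0.00000 + 0.69340×1.00000×1.00000 = 0.000000 + 0.693400 = 0.693400.
Q̄ = (S₀/π) × [bracket] = (1361/π) × 0.693400 = 300.39 W/m².
Ratio Q̄_A / Q̄_B = 465.34 / 300.39 = 1.549.

Q̄_A / Q̄_B ≈ 1.55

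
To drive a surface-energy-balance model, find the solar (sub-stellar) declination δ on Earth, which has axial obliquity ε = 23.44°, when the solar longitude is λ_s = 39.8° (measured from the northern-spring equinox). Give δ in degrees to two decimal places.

δ = +14.75°

sin δ = sin ε · sin λ_s = sin 23.44° × sin 39.8° = 0.254628.
δ = arcsin(0.254628) = +14.75°.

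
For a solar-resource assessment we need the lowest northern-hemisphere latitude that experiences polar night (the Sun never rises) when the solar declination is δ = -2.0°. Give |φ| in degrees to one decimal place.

Polar night requires cos H₀ = −tan φ tan δ ≥ 1, i.e. tan φ tan δ ≤ −1.
The boundary is |tan φ| · |tan δ| = 1, so |φ| = 90° − |δ| = 90° − 2.0° = 88.0° in the northern hemisphere.

|φ| = 88.0°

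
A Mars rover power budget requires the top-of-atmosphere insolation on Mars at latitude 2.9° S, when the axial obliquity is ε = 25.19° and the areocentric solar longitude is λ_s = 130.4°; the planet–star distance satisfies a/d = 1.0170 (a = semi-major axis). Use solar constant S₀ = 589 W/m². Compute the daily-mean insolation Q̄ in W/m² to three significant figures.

Q̄ ≈ 178 W/m²

sin δ = sin 25.19° × sin 130.4° = 0.32413, so δ = +18.913°.
cos H₀ = −tan(-2.9°) tan(+18.913°) = 0.0174, H₀ = 1.5534 rad.
Bracket: H₀ sin φ sin δ + cos φ cos δ sin H₀ = 1.5534×-0.05059×0.32413 + 0.99872×0.94601×0.99985 = -0.025472 + 0.944657 = 0.919185.
Inverse-square distance factor (a/d)² = 1.0170² = 1.034289.
Q̄ = (S₀/π) × 1.034289 × [bracket] = (589/π) × 1.034289 × 0.919185 = 178.2 W/m².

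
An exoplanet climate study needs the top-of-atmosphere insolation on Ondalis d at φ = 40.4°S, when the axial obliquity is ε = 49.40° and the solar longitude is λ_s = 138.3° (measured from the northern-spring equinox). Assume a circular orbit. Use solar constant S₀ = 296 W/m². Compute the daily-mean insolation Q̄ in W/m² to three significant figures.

Q̄ ≈ 21.3 W/m²

Solar declination: sin δ = sin ε · sin λ_s = sin 49.40° × sin 138.3° = 0.50509, so δ = +30.337°.
cos H₀ = −tan(-40.4°) tan(+30.337°) = 0.4981, H₀ = 1.0494 rad.
Bracket: H₀ sin φ sin δ + cos φ cos δ sin H₀ = 1.0494×-0.64812×0.50509 + 0.76154×0.86307×0.86714 = -0.343530 + 0.569938 = 0.226408.
Q̄ = (S₀/π) × [bracket] = (296/π) × 0.226408 = 21.33 W/m².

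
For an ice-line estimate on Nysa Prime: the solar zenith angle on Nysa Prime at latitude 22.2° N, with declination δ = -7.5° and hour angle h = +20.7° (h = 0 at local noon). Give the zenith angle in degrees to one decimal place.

cos θ_z = sin φ sin δ + cos φ cos δ cos h = -0.049318 + 0.858691 = 0.809373.
θ_z = arccos(0.809373) = 36.0°.

θ_z = 36.0°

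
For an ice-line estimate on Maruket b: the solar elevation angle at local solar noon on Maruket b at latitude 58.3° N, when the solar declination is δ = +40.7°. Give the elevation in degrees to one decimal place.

At local noon the hour angle is zero, so the zenith angle equals |φ − δ| = |+58.3° − (+40.700°)| = 17.600°.
Elevation = 90° − 17.600° = 72.4°.

72.4°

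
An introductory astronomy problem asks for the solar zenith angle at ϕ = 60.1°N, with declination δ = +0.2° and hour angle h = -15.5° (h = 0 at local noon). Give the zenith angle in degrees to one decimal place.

cos θ_z = sin ϕ sin δ + cos ϕ cos δ cos h = 0.003026 + 0.480355 = 0.483381.
θ_z = arccos(0.483381) = 61.1°.

θ_z = 61.1°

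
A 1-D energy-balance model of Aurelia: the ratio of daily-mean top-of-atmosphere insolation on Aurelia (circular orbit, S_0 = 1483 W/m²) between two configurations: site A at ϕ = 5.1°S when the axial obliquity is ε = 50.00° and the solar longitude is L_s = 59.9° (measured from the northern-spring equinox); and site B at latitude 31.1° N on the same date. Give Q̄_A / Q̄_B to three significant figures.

Q̄_A / Q̄_B ≈ 0.515

— Configuration A (ϕ=-5.1°):
Solar declination: sin δ = sin ε · sin L_s = sin 50.00° × sin 59.9° = 0.66274, so δ = +41.510°.
cos h₀ = −tan(-5.1°) tan(+41.510°) = 0.0790, h₀ = 1.4917 rad.
Bracket: h₀ sin ϕ sin δ + cos ϕ cos δ sin h₀ = 1.4917×-0.08889×0.66274 + 0.99604×0.74885×0.99688 = -0.087877 + 0.743557 = 0.655680.
Q̄ = (S_0/π) × [bracket] = (1483/π) × 0.655680 = 309.52 W/m².
— Configuration B (ϕ=+31.1°):
cos h₀ = −tan(+31.1°) tan(+41.510°) = -0.5339, h₀ = 2.1340 rad.
Bracket: h₀ sin ϕ sin δ + cos ϕ cos δ sin h₀ = 2.1340×0.51653×0.66274 + 0.85627×0.74885×0.84556 = 0.730522 + 0.542188 = 1.272710.
Q̄ = (S_0/π) × [bracket] = (1483/π) × 1.272710 = 600.79 W/m².
Ratio Q̄_A / Q̄_B = 309.52 / 600.79 = 0.5152.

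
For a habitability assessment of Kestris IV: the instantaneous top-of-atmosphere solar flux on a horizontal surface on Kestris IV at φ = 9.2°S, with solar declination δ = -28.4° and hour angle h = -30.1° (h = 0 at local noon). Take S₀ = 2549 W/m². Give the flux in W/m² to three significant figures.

2.11e+03 W/m²

cos θ_z = sin φ sin δ + cos φ cos δ cos h = 0.076043 + 0.751240 = 0.827283.
Flux = S₀ · cos θ_z = 2549 × 0.827283 = 2109 W/m².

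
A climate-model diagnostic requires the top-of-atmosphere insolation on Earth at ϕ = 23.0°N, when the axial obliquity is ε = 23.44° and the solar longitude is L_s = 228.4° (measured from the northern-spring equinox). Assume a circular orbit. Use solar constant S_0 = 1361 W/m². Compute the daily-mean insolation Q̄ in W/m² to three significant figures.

Q̄ ≈ 305 W/m²

Solar declination: sin δ = sin ε · sin L_s = sin 23.44° × sin 228.4° = -0.29747, so δ = -17.305°.
cos h₀ = −tan(+23.0°) tan(-17.305°) = 0.1323, h₀ = 1.4382 rad.
Bracket: h₀ sin ϕ sin δ + cos ϕ cos δ sin h₀ = 1.4382×0.39073×-0.29747 + 0.92050×0.95473×0.99122 = -0.167163 + 0.871113 = 0.703950.
Q̄ = (S_0/π) × [bracket] = (1361/π) × 0.703950 = 305.0 W/m².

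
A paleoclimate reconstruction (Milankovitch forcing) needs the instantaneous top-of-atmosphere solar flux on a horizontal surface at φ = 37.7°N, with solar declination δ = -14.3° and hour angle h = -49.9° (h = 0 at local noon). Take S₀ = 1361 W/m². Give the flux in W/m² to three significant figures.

cos θ_z = sin φ sin δ + cos φ cos δ cos h = -0.151047 + 0.493855 = 0.342808.
Flux = S₀ · cos θ_z = 1361 × 0.342808 = 466.6 W/m².

467 W/m²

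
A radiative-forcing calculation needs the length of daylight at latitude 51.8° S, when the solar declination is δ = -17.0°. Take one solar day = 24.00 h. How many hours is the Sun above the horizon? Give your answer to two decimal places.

15.05 h

cos H₀ = −tan φ · tan δ = −tan(-51.8°) × tan(-17.000°) = -0.3885, so H₀ = 1.9698 rad = 112.86°.
Daylight = 2H₀/(2π) × 24.00 h = (1.9698/π) × 24.00 = 15.05 h.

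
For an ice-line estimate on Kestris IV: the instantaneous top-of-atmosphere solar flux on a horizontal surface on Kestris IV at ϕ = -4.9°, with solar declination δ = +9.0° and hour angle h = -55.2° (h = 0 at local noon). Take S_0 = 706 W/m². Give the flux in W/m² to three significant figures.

387 W/m²

cos θ_z = sin ϕ sin δ + cos ϕ cos δ cos h = -0.013362 + 0.561627 = 0.548265.
Flux = S_0 · cos θ_z = 706 × 0.548265 = 387.1 W/m².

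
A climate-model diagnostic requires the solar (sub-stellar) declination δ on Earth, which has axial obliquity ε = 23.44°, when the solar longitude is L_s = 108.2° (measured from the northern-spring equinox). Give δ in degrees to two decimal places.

sin δ = sin ε · sin L_s = sin 23.44° × sin 108.2° = 0.377888.
δ = arcsin(0.377888) = +22.20°.

δ = +22.20°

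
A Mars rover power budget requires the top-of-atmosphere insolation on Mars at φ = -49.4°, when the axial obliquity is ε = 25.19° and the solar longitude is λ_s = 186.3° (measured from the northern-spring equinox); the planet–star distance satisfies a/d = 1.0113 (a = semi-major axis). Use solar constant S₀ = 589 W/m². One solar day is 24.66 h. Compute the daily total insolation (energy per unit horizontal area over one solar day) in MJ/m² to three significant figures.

12.0 MJ/m²

Solar declination: sin δ = sin ε · sin λ_s = sin 25.19° × sin 186.3° = -0.04671, so δ = -2.677°.
cos H₀ = −tan(-49.4°) tan(-2.677°) = -0.0546, H₀ = 1.6254 rad.
Bracket: H₀ sin φ sin δ + cos φ cos δ sin H₀ = 1.6254×-0.75927×-0.04671 + 0.65077×0.99891×0.99851 = 0.057646 + 0.649092 = 0.706738.
Inverse-square distance factor (a/d)² = 1.0113² = 1.022728.
Q̄ = (S₀/π) × 1.022728 × [bracket] = (589/π) × 1.022728 × 0.706738 = 135.51 W/m².
Daily total = Q̄ × 24.66 h × 3600 s/h = 135.51 × 24.66 × 3600 / 10⁶ = 12.03 MJ/m².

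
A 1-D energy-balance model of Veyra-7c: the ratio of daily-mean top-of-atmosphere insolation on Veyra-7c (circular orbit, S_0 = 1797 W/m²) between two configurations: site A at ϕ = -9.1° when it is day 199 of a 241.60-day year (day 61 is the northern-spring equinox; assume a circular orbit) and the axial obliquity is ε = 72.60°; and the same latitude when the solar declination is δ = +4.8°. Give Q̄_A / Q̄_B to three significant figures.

— Configuration A (ϕ=-9.1°):
Solar longitude: L_s = 360° × (199 − 61)/241.60 = 205.629°.
sin δ = sin 72.60° × sin 205.629° = -0.41275, so δ = -24.378°.
cos h₀ = −tan(-9.1°) tan(-24.378°) = -0.0726, h₀ = 1.6434 rad.
Bracket: h₀ sin ϕ sin δ + cos ϕ cos δ sin h₀ = 1.6434×-0.15816×-0.41275 + 0.98741×0.91084×0.99736 = 0.107282 + 0.896998 = 1.004280.
Q̄ = (S_0/π) × [bracket] = (1797/π) × 1.004280 = 574.45 W/m².
— Configuration B (ϕ=-9.1°):
cos h₀ = −tan(-9.1°) tan(+4.800°) = 0.0135, h₀ = 1.5573 rad.
Bracket: h₀ sin ϕ sin δ + cos ϕ cos δ sin h₀ = 1.5573×-0.15816×0.08368 + 0.98741×0.99649×0.99991 = -0.020611 + 0.983856 = 0.963245.
Q̄ = (S_0/π) × [bracket] = (1797/π) × 0.963245 = 550.98 W/m².
Ratio Q̄_A / Q̄_B = 574.45 / 550.98 = 1.043.

Q̄_A / Q̄_B ≈ 1.04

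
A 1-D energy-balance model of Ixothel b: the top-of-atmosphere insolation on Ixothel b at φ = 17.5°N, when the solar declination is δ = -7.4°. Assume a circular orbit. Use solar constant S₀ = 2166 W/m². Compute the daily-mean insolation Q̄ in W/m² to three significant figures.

Q̄ ≈ 611 W/m²

cos H₀ = −tan(+17.5°) tan(-7.400°) = 0.0410, H₀ = 1.5298 rad.
Bracket: H₀ sin φ sin δ + cos φ cos δ sin H₀ = 1.5298×0.30071×-0.12880 + 0.95372×0.99167×0.99916 = -0.059251 + 0.944981 = 0.885730.
Q̄ = (S₀/π) × [bracket] = (2166/π) × 0.885730 = 610.7 W/m².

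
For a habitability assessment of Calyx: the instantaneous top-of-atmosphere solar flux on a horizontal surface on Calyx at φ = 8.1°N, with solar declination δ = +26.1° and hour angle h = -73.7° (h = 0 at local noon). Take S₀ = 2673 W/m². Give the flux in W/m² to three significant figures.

cos θ_z = sin φ sin δ + cos φ cos δ cos h = 0.061988 + 0.249532 = 0.311520.
Flux = S₀ · cos θ_z = 2673 × 0.311520 = 832.7 W/m².

833 W/m²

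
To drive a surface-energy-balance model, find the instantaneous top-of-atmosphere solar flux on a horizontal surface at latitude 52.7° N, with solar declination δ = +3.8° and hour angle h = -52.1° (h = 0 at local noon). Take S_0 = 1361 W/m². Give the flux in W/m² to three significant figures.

cos θ_z = sin ϕ sin δ + cos ϕ cos δ cos h = 0.052719 + 0.371431 = 0.424150.
Flux = S_0 · cos θ_z = 1361 × 0.424150 = 577.3 W/m².

577 W/m²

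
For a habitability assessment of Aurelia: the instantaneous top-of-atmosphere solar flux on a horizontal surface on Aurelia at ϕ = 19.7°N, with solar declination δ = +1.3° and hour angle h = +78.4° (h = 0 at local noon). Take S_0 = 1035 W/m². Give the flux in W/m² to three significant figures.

cos θ_z = sin ϕ sin δ + cos ϕ cos δ cos h = 0.007648 + 0.189260 = 0.196908.
Flux = S_0 · cos θ_z = 1035 × 0.196908 = 203.8 W/m².

204 W/m²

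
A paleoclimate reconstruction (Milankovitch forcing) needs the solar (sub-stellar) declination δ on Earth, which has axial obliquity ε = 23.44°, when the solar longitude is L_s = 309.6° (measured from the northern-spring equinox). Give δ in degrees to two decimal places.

sin δ = sin ε · sin L_s = sin 23.44° × sin 309.6° = -0.306501.
δ = arcsin(-0.306501) = -17.85°.

δ = -17.85°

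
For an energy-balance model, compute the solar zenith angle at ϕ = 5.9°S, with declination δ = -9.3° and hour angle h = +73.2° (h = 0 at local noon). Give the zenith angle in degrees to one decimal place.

cos θ_z = sin ϕ sin δ + cos ϕ cos δ cos h = 0.016612 + 0.283722 = 0.300334.
θ_z = arccos(0.300334) = 72.5°.

θ_z = 72.5°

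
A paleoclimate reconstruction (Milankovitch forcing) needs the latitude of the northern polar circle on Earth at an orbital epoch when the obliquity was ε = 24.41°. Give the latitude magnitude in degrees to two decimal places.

65.59°

The polar circle is the lowest latitude that experiences at least one full rotation of continuous daylight at the northern-summer solstice; it lies at |φ| = 90° − ε = 90° − 24.41° = 65.59°.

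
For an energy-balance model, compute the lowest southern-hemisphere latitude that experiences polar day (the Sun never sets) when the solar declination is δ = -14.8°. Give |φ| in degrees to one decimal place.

|φ| = 75.2°

Polar day requires cos H₀ = −tan φ tan δ ≤ −1, i.e. tan φ tan δ ≥ 1.
The boundary is |tan φ| · |tan δ| = 1, so |φ| = 90° − |δ| = 90° − 14.8° = 75.2° in the southern hemisphere.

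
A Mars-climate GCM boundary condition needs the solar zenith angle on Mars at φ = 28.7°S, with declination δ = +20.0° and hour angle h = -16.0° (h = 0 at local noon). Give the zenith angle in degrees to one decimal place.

cos θ_z = sin φ sin δ + cos φ cos δ cos h = -0.164246 + 0.792318 = 0.628072.
θ_z = arccos(0.628072) = 51.1°.

θ_z = 51.1°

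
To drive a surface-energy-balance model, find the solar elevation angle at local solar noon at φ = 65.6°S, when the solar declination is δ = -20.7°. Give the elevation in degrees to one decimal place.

At local noon the hour angle is zero, so the zenith angle equals |φ − δ| = |-65.6° − (-20.700°)| = 44.900°.
Elevation = 90° − 44.900° = 45.1°.

45.1°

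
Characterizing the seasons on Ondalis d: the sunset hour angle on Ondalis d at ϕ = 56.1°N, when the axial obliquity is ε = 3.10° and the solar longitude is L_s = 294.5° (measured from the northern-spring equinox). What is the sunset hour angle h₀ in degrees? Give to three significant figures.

Solar declination: sin δ = sin ε · sin L_s = sin 3.10° × sin 294.5° = -0.04921, so δ = -2.821°.
cos h₀ = −tan ϕ · tan δ = −tan(+56.1°) × tan(-2.821°) = 0.0733, so h₀ = 1.4974 rad = 85.80°.

h₀ = 85.8°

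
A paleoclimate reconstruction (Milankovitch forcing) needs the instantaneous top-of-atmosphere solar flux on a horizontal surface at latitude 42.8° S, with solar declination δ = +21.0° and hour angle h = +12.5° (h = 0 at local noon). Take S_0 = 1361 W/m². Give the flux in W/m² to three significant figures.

cos θ_z = sin ϕ sin δ + cos ϕ cos δ cos h = -0.243490 + 0.668759 = 0.425269.
Flux = S_0 · cos θ_z = 1361 × 0.425269 = 578.8 W/m².

579 W/m²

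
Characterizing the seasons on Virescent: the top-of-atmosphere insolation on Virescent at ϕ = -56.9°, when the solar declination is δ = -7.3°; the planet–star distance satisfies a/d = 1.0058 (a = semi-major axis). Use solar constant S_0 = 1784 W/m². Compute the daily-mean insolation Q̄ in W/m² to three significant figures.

cos h₀ = −tan(-56.9°) tan(-7.300°) = -0.1965, h₀ = 1.7686 rad.
Bracket: h₀ sin ϕ sin δ + cos ϕ cos δ sin h₀ = 1.7686×-0.83772×-0.12706 + 0.54610×0.99189×0.98050 = 0.188251 + 0.531109 = 0.719360.
Inverse-square distance factor (a/d)² = 1.0058² = 1.011634.
Q̄ = (S_0/π) × 1.011634 × [bracket] = (1784/π) × 1.011634 × 0.719360 = 413.3 W/m².

Q̄ ≈ 413 W/m²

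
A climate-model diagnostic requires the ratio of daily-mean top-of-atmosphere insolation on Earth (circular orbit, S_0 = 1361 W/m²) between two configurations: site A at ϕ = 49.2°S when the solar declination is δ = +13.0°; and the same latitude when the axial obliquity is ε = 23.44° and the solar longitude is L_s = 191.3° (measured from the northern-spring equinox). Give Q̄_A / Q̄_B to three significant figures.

— Configuration A (ϕ=-49.2°):
cos h₀ = −tan(-49.2°) tan(+13.000°) = 0.2675, h₀ = 1.3000 rad.
Bracket: h₀ sin ϕ sin δ + cos ϕ cos δ sin h₀ = 1.3000×-0.75700×0.22495 + 0.65342×0.97437×0.96357 = -0.221373 + 0.613479 = 0.392106.
Q̄ = (S_0/π) × [bracket] = (1361/π) × 0.392106 = 169.87 W/m².
— Configuration B (ϕ=-49.2°):
Solar declination: sin δ = sin ε · sin L_s = sin 23.44° × sin 191.3° = -0.07795, so δ = -4.470°.
cos h₀ = −tan(-49.2°) tan(-4.470°) = -0.0906, h₀ = 1.6615 rad.
Bracket: h₀ sin ϕ sin δ + cos ϕ cos δ sin h₀ = 1.6615×-0.75700×-0.07795 + 0.65342×0.99696×0.99589 = 0.098042 + 0.648756 = 0.746798.
Q̄ = (S_0/π) × [bracket] = (1361/π) × 0.746798 = 323.53 W/m².
Ratio Q̄_A / Q̄_B = 169.87 / 323.53 = 0.5251.

Q̄_A / Q̄_B ≈ 0.525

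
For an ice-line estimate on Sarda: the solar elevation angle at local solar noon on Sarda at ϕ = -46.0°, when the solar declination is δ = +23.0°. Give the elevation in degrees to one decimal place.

21.0°

At local noon the hour angle is zero, so the zenith angle equals |ϕ − δ| = |-46.0° − (+23.000°)| = 69.000°.
Elevation = 90° − 69.000° = 21.0°.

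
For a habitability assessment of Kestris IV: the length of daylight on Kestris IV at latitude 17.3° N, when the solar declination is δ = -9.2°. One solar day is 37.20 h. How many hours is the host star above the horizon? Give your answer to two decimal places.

18.00 h

cos H₀ = −tan φ · tan δ = −tan(+17.3°) × tan(-9.200°) = 0.0504, so H₀ = 1.5203 rad = 87.11°.
Daylight = 2H₀/(2π) × 37.20 h = (1.5203/π) × 37.20 = 18.00 h.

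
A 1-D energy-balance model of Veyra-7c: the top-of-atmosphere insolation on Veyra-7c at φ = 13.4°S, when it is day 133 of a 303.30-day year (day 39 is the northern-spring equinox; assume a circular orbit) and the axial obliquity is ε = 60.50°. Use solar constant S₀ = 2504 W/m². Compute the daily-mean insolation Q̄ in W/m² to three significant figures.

Solar longitude: λ_s = 360° × (133 − 39)/303.30 = 111.573°.
sin δ = sin 60.50° × sin 111.573° = 0.80939, so δ = +54.036°.
cos H₀ = −tan(-13.4°) tan(+54.036°) = 0.3283, H₀ = 1.2363 rad.
Bracket: H₀ sin φ sin δ + cos φ cos δ sin H₀ = 1.2363×-0.23175×0.80939 + 0.97278×0.58727×0.94456 = -0.231900 + 0.539612 = 0.307712.
Q̄ = (S₀/π) × [bracket] = (2504/π) × 0.307712 = 245.3 W/m².

Q̄ ≈ 245 W/m²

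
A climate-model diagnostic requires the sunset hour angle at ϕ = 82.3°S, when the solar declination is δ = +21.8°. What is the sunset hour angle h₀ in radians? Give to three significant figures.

cos h₀ = −tan ϕ · tan δ = 2.9583 ≥ 1, so the Sun never rises (polar night) and h₀ = 0.

h₀ = 0.00 rad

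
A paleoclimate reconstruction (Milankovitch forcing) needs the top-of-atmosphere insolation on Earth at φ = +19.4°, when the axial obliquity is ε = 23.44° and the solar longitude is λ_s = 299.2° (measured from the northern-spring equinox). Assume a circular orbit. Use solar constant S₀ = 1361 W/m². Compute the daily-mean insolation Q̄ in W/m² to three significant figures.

Q̄ ≈ 308 W/m²

Solar declination: sin δ = sin ε · sin λ_s = sin 23.44° × sin 299.2° = -0.34724, so δ = -20.318°.
cos H₀ = −tan(+19.4°) tan(-20.318°) = 0.1304, H₀ = 1.4400 rad.
Bracket: H₀ sin φ sin δ + cos φ cos δ sin H₀ = 1.4400×0.33216×-0.34724 + 0.94322×0.93778×0.99146 = -0.166089 + 0.876979 = 0.710890.
Q̄ = (S₀/π) × [bracket] = (1361/π) × 0.710890 = 308.0 W/m².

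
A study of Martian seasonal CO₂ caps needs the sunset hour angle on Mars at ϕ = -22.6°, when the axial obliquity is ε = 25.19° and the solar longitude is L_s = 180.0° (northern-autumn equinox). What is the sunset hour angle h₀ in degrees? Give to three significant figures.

Solar declination: sin δ = sin ε · sin L_s = sin 25.19° × sin 180.0° = 0.00000, so δ = +0.000°.
cos h₀ = −tan ϕ · tan δ = −tan(-22.6°) × tan(+0.000°) = 0.0000, so h₀ = 1.5708 rad = 90.00°.

h₀ = 90.0°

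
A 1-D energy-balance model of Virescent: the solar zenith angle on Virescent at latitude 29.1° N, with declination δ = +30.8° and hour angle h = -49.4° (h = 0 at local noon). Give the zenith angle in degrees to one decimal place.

θ_z = 42.5°

cos θ_z = sin ϕ sin δ + cos ϕ cos δ cos h = 0.249025 + 0.488429 = 0.737454.
θ_z = arccos(0.737454) = 42.5°.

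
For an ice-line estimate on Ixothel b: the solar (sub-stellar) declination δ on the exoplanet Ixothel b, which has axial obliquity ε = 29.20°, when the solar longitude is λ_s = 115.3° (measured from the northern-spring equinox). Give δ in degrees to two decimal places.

δ = +26.17°

sin δ = sin ε · sin λ_s = sin 29.20° × sin 115.3° = 0.441065.
δ = arcsin(0.441065) = +26.17°.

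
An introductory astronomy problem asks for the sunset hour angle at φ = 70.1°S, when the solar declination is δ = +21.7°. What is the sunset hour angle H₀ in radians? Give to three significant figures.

cos H₀ = −tan φ · tan δ = 1.0993 ≥ 1, so the Sun never rises (polar night) and H₀ = 0.

H₀ = 0.00 rad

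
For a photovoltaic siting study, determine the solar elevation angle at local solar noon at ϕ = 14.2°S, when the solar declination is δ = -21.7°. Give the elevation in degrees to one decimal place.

82.5°

At local noon the hour angle is zero, so the zenith angle equals |ϕ − δ| = |-14.2° − (-21.700°)| = 7.500°.
Elevation = 90° − 7.500° = 82.5°.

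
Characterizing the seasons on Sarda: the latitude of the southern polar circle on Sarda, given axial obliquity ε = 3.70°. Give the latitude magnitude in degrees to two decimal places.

The polar circle is the lowest latitude that experiences at least one full rotation of continuous darkness at the northern-summer solstice; it lies at |ϕ| = 90° − ε = 90° − 3.70° = 86.30°.

86.30°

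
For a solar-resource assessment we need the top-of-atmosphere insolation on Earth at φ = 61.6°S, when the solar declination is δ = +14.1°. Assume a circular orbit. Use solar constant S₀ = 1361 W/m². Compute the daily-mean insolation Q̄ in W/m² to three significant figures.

cos H₀ = −tan(-61.6°) tan(+14.100°) = 0.4646, H₀ = 1.0877 rad.
Bracket: H₀ sin φ sin δ + cos φ cos δ sin H₀ = 1.0877×-0.87965×0.24362 + 0.47562×0.96987×0.88555 = -0.233094 + 0.408495 = 0.175401.
Q̄ = (S₀/π) × [bracket] = (1361/π) × 0.175401 = 75.99 W/m².

Q̄ ≈ 76.0 W/m²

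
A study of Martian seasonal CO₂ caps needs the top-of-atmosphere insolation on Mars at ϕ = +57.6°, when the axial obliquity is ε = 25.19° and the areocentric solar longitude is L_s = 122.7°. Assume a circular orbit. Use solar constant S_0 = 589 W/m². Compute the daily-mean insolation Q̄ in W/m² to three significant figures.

Q̄ ≈ 201 W/m²

sin δ = sin 25.19° × sin 122.7° = 0.35816, so δ = +20.988°.
cos h₀ = −tan(+57.6°) tan(+20.988°) = -0.6045, h₀ = 2.2199 rad.
Bracket: h₀ sin ϕ sin δ + cos ϕ cos δ sin h₀ = 2.2199×0.84433×0.35816 + 0.53583×0.93366×0.79662 = 0.671309 + 0.398535 = 1.069844.
Q̄ = (S_0/π) × [bracket] = (589/π) × 1.069844 = 200.6 W/m².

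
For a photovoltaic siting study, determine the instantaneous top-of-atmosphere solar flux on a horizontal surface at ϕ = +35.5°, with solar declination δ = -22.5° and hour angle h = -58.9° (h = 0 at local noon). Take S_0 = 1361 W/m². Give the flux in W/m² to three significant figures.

226 W/m²

cos θ_z = sin ϕ sin δ + cos ϕ cos δ cos h = -0.222225 + 0.388508 = 0.166283.
Flux = S_0 · cos θ_z = 1361 × 0.166283 = 226.3 W/m².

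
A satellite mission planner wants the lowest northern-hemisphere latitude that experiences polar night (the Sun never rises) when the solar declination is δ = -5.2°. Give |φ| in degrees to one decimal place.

|φ| = 84.8°

Polar night requires cos H₀ = −tan φ tan δ ≥ 1, i.e. tan φ tan δ ≤ −1.
The boundary is |tan φ| · |tan δ| = 1, so |φ| = 90° − |δ| = 90° − 5.2° = 84.8° in the northern hemisphere.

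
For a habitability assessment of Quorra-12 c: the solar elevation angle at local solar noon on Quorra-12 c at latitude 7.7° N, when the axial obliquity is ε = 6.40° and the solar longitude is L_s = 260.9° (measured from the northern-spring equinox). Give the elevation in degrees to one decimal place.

Solar declination: sin δ = sin ε · sin L_s = sin 6.40° × sin 260.9° = -0.11007, so δ = -6.319°.
At local noon the hour angle is zero, so the zenith angle equals |ϕ − δ| = |+7.7° − (-6.319°)| = 14.019°.
Elevation = 90° − 14.019° = 76.0°.

76.0°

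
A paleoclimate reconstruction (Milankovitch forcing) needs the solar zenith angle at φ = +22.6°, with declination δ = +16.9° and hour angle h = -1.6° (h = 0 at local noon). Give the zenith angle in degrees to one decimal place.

cos θ_z = sin φ sin δ + cos φ cos δ cos h = 0.111715 + 0.882996 = 0.994711.
θ_z = arccos(0.994711) = 5.9°.

θ_z = 5.9°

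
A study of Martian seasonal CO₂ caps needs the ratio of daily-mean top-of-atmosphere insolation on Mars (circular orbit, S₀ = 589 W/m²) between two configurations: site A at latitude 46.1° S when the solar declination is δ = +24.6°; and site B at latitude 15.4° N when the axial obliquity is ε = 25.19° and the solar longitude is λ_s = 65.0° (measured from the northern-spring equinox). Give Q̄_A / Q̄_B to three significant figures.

Q̄_A / Q̄_B ≈ 0.220

— Configuration A (φ=-46.1°):
cos H₀ = −tan(-46.1°) tan(+24.600°) = 0.4758, H₀ = 1.0750 rad.
Bracket: H₀ sin φ sin δ + cos φ cos δ sin H₀ = 1.0750×-0.72055×0.41628 + 0.69340×0.90924×0.87957 = -0.322447 + 0.554540 = 0.232093.
Q̄ = (S₀/π) × [bracket] = (589/π) × 0.232093 = 43.514 W/m².
— Configuration B (φ=+15.4°):
Solar declination: sin δ = sin ε · sin λ_s = sin 25.19° × sin 65.0° = 0.38574, so δ = +22.690°.
cos H₀ = −tan(+15.4°) tan(+22.690°) = -0.1152, H₀ = 1.6862 rad.
Bracket: H₀ sin φ sin δ + cos φ cos δ sin H₀ = 1.6862×0.26556×0.38574 + 0.96410×0.92261×0.99335 = 0.172729 + 0.883573 = 1.056302.
Q̄ = (S₀/π) × [bracket] = (589/π) × 1.056302 = 198.04 W/m².
Ratio Q̄_A / Q̄_B = 43.514 / 198.04 = 0.2197.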